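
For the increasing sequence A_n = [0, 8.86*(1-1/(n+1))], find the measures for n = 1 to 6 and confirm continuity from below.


By continuity of measure from below: if A_n increases to A, then m(A_n) -> m(A).
Here A = [0, 8.86], so m(A) = 8.86
Step 1: a_1 = 8.86*(1 - 1/2) = 4.43, m(A_1) = 4.43
Step 2: a_2 = 8.86*(1 - 1/3) = 5.9067, m(A_2) = 5.9067
Step 3: a_3 = 8.86*(1 - 1/4) = 6.645, m(A_3) = 6.645
Step 4: a_4 = 8.86*(1 - 1/5) = 7.088, m(A_4) = 7.088
Step 5: a_5 = 8.86*(1 - 1/6) = 7.3833, m(A_5) = 7.3833
Step 6: a_6 = 8.86*(1 - 1/7) = 7.5943, m(A_6) = 7.5943
Limit: m(A_n) -> m([0,8.86]) = 8.86


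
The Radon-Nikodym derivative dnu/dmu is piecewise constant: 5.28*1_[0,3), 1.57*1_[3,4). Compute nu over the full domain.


Integrate each piece of the Radon-Nikodym derivative:
Step 1: integral_0^3 5.28 dx = 5.28*(3-0) = 5.28*3 = 15.84
Step 2: integral_3^4 1.57 dx = 1.57*(4-3) = 1.57*1 = 1.57
Total: 15.84 + 1.57 = 17.41


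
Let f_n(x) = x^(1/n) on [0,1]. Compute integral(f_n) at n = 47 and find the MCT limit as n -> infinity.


At n = 47: f_47(x) = x^(1/47).
Step 1: integral(x^(1/47), 0, 1) = [x^(1/47+1) / (1/47+1)] from 0 to 1
     = 1 / (1/47 + 1) = 1 / ((47+1)/47) = 47/(47+1)
     = 47/48 = 0.979167
Step 2: As n -> infinity, f_n(x) = x^(1/n) -> 1 for x in (0,1], and f_n is increasing in n.
By MCT, lim_n integral(f_n) = integral(lim_n f_n) = integral(1, 0, 1) = 1.
Step 3: Verify convergence: 47/48 = 0.979167 -> 1


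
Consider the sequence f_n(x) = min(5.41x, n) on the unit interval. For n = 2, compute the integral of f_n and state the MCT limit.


f(x) = 5.41x on [0,1]; f_n(x) = min(5.41x, n). At n = 2:
Step 1: f(x) reaches 2 at x = 2/5.41 = 0.369686
Step 2: integral(f_2) = integral(5.41x, 0, 0.369686) + integral(2, 0.369686, 1)
       = 5.41*0.369686^2/2 + 2*(1 - 0.369686)
       = 0.369686 + 1.260628
       = 1.630314
Step 3: As n -> infinity, f_n increases to f, so by MCT integral(f_n) -> integral(f) = 5.41/2 = 2.705.
Convergence: integral(f_2) = 1.630314 -> 2.705 as n -> infinity


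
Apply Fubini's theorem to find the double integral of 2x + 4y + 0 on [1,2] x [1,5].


By Fubini, integrate in x first, then y.
Step 1: Fix y, integrate over x in [1,2]:
  integral(2x + 4y + 0, x=1..2)
  = 2*(2^2 - 1^2)/2 + (4y + 0)*(2 - 1)
  = 3 + (4y + 0)*1
  = 3 + 4y + 0
  = 3 + 4y
Step 2: Integrate over y in [1,5]:
  integral(3 + 4y, y=1..5)
  = 3*4 + 4*(5^2 - 1^2)/2
  = 12 + 48
  = 60


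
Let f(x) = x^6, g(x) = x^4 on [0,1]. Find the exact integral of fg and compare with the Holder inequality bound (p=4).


Step 1: Exact integral of f*g = integral(x^10, 0, 1) = 1/11
     = 0.090909
Step 2: Holder bound with p=4, q=1.333333:
  ||f||_p = (integral x^24 dx)^(1/4) = (1/25)^(1/4) = 0.447214
  ||g||_q = (integral x^5.333333 dx)^(1/1.333333) = (1/6.333333)^(1/1.333333) = 0.250482
Step 3: Holder bound = ||f||_p * ||g||_q = 0.447214 * 0.250482 = 0.112019
Verification: 0.090909 <= 0.112019 (Holder holds)


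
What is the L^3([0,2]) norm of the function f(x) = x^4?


Step 1: ||f||_3 = (integral_0^2 |x^4|^3 dx)^(1/3)
     = (integral_0^2 x^12 dx)^(1/3)
Step 2: integral_0^2 x^12 dx = [x^13/(13)] from 0 to 2 = 2^13/13
     = 8192/13 = 630.153846
Step 3: ||f||_3 = (630.153846)^(1/3) = 8.573317


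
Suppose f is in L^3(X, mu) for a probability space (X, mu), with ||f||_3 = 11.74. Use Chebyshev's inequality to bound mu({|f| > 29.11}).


Chebyshev/Markov inequality: mu(|f| > eps) <= (||f||_p / eps)^p
Step 1: ||f||_3 / eps = 11.74 / 29.11 = 0.403298
Step 2: Raise to power p = 3:
  (0.403298)^3 = 0.065596
Step 3: Therefore mu(|f| > 29.11) <= 0.065596


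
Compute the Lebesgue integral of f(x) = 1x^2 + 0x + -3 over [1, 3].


The Lebesgue integral of a Riemann-integrable function agrees with the Riemann integral.
Antiderivative F(x) = (1/3)x^3 + (0/2)x^2 + -3x
F(3) = (1/3)*3^3 + (0/2)*3^2 + -3*3
     = (1/3)*27 + (0/2)*9 + -3*3
     = 9 + 0.0 + -9
     = 0.0
F(1) = -2.666667
Integral = F(3) - F(1) = 0.0 - -2.666667 = 2.666667


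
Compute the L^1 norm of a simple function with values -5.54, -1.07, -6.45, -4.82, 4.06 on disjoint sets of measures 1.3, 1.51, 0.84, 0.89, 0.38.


Step 1: Compute |f_i|^1 for each value:
  |-5.54|^1 = 5.54
  |-1.07|^1 = 1.07
  |-6.45|^1 = 6.45
  |-4.82|^1 = 4.82
  |4.06|^1 = 4.06
Step 2: Multiply by measures and sum:
  5.54 * 1.3 = 7.202
  1.07 * 1.51 = 1.6157
  6.45 * 0.84 = 5.418
  4.82 * 0.89 = 4.2898
  4.06 * 0.38 = 1.5428
Sum = 7.202 + 1.6157 + 5.418 + 4.2898 + 1.5428 = 20.0683
Step 3: Take the p-th root:
||f||_1 = (20.0683)^(1/1) = 20.0683


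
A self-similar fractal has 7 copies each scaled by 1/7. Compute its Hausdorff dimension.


For a self-similar set with N copies scaled by 1/r:
dim_H = log(N)/log(r) = log(7)/log(7)
= 1.94591/1.94591
= 1


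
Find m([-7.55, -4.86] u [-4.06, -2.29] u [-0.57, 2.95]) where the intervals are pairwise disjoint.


For pairwise disjoint intervals, m(union) = sum of lengths.
= (-4.86 - -7.55) + (-2.29 - -4.06) + (2.95 - -0.57)
= 2.69 + 1.77 + 3.52
= 7.98


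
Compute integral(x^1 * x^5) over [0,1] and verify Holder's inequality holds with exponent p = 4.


Step 1: Exact integral of f*g = integral(x^6, 0, 1) = 1/7
     = 0.142857
Step 2: Holder bound with p=4, q=1.333333:
  ||f||_p = (integral x^4 dx)^(1/4) = (1/5)^(1/4) = 0.66874
  ||g||_q = (integral x^6.666667 dx)^(1/1.333333) = (1/7.666667)^(1/1.333333) = 0.217043
Step 3: Holder bound = ||f||_p * ||g||_q = 0.66874 * 0.217043 = 0.145145
Verification: 0.142857 <= 0.145145 (Holder holds)


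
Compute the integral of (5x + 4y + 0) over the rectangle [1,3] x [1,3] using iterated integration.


By Fubini, integrate in x first, then y.
Step 1: Fix y, integrate over x in [1,3]:
  integral(5x + 4y + 0, x=1..3)
  = 5*(3^2 - 1^2)/2 + (4y + 0)*(3 - 1)
  = 20 + (4y + 0)*2
  = 20 + 8y + 0
  = 20 + 8y
Step 2: Integrate over y in [1,3]:
  integral(20 + 8y, y=1..3)
  = 20*2 + 8*(3^2 - 1^2)/2
  = 40 + 32
  = 72


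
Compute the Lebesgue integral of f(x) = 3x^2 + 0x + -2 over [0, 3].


The Lebesgue integral of a Riemann-integrable function agrees with the Riemann integral.
Antiderivative F(x) = (3/3)x^3 + (0/2)x^2 + -2x
F(3) = (3/3)*3^3 + (0/2)*3^2 + -2*3
     = (3/3)*27 + (0/2)*9 + -2*3
     = 27 + 0.0 + -6
     = 21
F(0) = 0.0
Integral = F(3) - F(0) = 21 - 0.0 = 21


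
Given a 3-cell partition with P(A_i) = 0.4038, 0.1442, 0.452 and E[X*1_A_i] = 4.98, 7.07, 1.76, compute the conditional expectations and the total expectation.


For each cell A_i: E[X|A_i] = E[X*1_A_i] / P(A_i)
Step 1: E[X|A_1] = 4.98 / 0.4038 = 12.332838
Step 2: E[X|A_2] = 7.07 / 0.1442 = 49.029126
Step 3: E[X|A_3] = 1.76 / 0.452 = 3.893805
Verification: E[X] = sum E[X*1_A_i] = 4.98 + 7.07 + 1.76 = 13.81


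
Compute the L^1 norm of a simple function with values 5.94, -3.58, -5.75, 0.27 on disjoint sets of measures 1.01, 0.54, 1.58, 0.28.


Step 1: Compute |f_i|^1 for each value:
  |5.94|^1 = 5.94
  |-3.58|^1 = 3.58
  |-5.75|^1 = 5.75
  |0.27|^1 = 0.27
Step 2: Multiply by measures and sum:
  5.94 * 1.01 = 5.9994
  3.58 * 0.54 = 1.9332
  5.75 * 1.58 = 9.085
  0.27 * 0.28 = 0.0756
Sum = 5.9994 + 1.9332 + 9.085 + 0.0756 = 17.0932
Step 3: Take the p-th root:
||f||_1 = (17.0932)^(1/1) = 17.0932


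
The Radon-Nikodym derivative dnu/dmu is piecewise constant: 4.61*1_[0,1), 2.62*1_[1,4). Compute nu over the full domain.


Integrate each piece of the Radon-Nikodym derivative:
Step 1: integral_0^1 4.61 dx = 4.61*(1-0) = 4.61*1 = 4.61
Step 2: integral_1^4 2.62 dx = 2.62*(4-1) = 2.62*3 = 7.86
Total: 4.61 + 7.86 = 12.47


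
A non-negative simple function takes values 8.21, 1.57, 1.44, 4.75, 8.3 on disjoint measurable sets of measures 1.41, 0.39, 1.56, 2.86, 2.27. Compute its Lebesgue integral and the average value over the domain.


Step 1: Integral = sum(value_i * measure_i)
= 8.21*1.41 + 1.57*0.39 + 1.44*1.56 + 4.75*2.86 + 8.3*2.27
= 11.5761 + 0.6123 + 2.2464 + 13.585 + 18.841
= 46.8608
Step 2: Total measure of domain = 1.41 + 0.39 + 1.56 + 2.86 + 2.27 = 8.49
Step 3: Average value = 46.8608 / 8.49 = 5.519529


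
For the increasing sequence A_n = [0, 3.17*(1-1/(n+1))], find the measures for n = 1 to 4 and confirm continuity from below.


By continuity of measure from below: if A_n increases to A, then m(A_n) -> m(A).
Here A = [0, 3.17], so m(A) = 3.17
Step 1: a_1 = 3.17*(1 - 1/2) = 1.585, m(A_1) = 1.585
Step 2: a_2 = 3.17*(1 - 1/3) = 2.1133, m(A_2) = 2.1133
Step 3: a_3 = 3.17*(1 - 1/4) = 2.3775, m(A_3) = 2.3775
Step 4: a_4 = 3.17*(1 - 1/5) = 2.536, m(A_4) = 2.536
Limit: m(A_n) -> m([0,3.17]) = 3.17


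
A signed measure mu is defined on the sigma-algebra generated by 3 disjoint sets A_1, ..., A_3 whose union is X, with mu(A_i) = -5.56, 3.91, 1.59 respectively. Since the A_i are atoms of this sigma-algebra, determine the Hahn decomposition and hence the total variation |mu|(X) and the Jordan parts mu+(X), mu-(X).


Step 1: Every measurable set is a union of atoms (the cells / points), so a Hahn decomposition is
  obtained by grouping atoms by sign: P = union of atoms with mu > 0, N = union of the remaining atoms.
  Atoms in P (indices): 2, 3;  atoms in N (indices): 1
  Positive values: 3.91, 1.59
  Negative values: -5.56
Step 2: mu+(X) = mu(P) = sum of positive atom values = 5.5
Step 3: mu-(X) = -mu(N) = sum of |negative atom values| = 5.56
Step 4: |mu|(X) = mu+(X) + mu-(X) = 5.5 + 5.56 = 11.06


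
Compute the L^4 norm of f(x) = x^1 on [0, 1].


Step 1: ||f||_4 = (integral_0^1 |x^1|^4 dx)^(1/4)
     = (integral_0^1 x^4 dx)^(1/4)
Step 2: integral_0^1 x^4 dx = [x^5/(5)] from 0 to 1 = 1^5/5
     = 1/5 = 0.2
Step 3: ||f||_4 = (0.2)^(1/4) = 0.66874


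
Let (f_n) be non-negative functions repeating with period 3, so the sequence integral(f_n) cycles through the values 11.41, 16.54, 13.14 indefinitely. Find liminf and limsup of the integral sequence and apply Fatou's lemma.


The sequence (integral(f_n)) is periodic with period 3, repeating the values 11.41, 16.54, 13.14 indefinitely.
Step 1: For a periodic sequence, every tail (a_m, a_(m+1), ...) contains all 3 period values infinitely often.
Step 2: Hence inf of every tail = min of the period values = min(11.41, 16.54, 13.14) = 11.41.
        liminf_n integral(f_n) = sup over m of (inf of tail from m) = 11.41.
Step 3: Similarly sup of every tail = max of the period values = 16.54.
        limsup_n integral(f_n) = 16.54.
Step 4: Fatou's lemma: integral(liminf_n f_n) <= liminf_n integral(f_n) = 11.41.
        So the integral of the pointwise liminf is at most 11.41.


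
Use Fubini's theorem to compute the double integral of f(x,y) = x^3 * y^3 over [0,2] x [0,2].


By Fubini's theorem, the double integral factors as a product of single integrals:
Step 1: integral_0^2 x^3 dx = [x^4/4] from 0 to 2
     = 2^4/4 = 4
Step 2: integral_0^2 y^3 dy = [y^4/4] from 0 to 2
     = 2^4/4 = 4
Step 3: Double integral = 4 * 4 = 16


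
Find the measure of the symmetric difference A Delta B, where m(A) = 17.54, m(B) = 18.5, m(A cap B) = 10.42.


m(A Delta B) = m(A) + m(B) - 2*m(A n B)
= 17.54 + 18.5 - 2*10.42
= 17.54 + 18.5 - 20.84
= 15.2


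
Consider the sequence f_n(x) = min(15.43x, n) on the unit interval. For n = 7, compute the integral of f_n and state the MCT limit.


f(x) = 15.43x on [0,1]; f_n(x) = min(15.43x, n). At n = 7:
Step 1: f(x) reaches 7 at x = 7/15.43 = 0.453662
Step 2: integral(f_7) = integral(15.43x, 0, 0.453662) + integral(7, 0.453662, 1)
       = 15.43*0.453662^2/2 + 7*(1 - 0.453662)
       = 1.587816 + 3.824368
       = 5.412184
Step 3: As n -> infinity, f_n increases to f, so by MCT integral(f_n) -> integral(f) = 15.43/2 = 7.715.
Convergence: integral(f_7) = 5.412184 -> 7.715 as n -> infinity


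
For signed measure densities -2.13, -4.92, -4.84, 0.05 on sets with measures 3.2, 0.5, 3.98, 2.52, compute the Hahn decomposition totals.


Step 1: Compute signed measure on each set:
  Set 1: -2.13 * 3.2 = -6.816
  Set 2: -4.92 * 0.5 = -2.46
  Set 3: -4.84 * 3.98 = -19.2632
  Set 4: 0.05 * 2.52 = 0.126
Step 2: Total signed measure = (-6.816) + (-2.46) + (-19.2632) + (0.126)
     = -28.4132
Step 3: Positive part mu+(X) = sum of positive contributions = 0.126
Step 4: Negative part mu-(X) = |sum of negative contributions| = 28.5392


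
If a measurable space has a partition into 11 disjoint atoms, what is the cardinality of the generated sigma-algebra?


Each element of the sigma-algebra is a union of some subset of the 11 atoms.
The number of such subsets is 2^11 = 2048.


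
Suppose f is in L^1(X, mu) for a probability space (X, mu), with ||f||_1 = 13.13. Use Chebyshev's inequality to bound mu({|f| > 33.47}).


Chebyshev/Markov inequality: mu(|f| > eps) <= (||f||_p / eps)^p
Step 1: ||f||_1 / eps = 13.13 / 33.47 = 0.392292
Step 2: Raise to power p = 1:
  (0.392292)^1 = 0.392292
Step 3: Therefore mu(|f| > 33.47) <= 0.392292


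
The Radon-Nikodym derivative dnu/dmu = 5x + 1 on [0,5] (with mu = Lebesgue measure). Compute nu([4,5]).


nu(A) = integral_A (dnu/dmu) dmu = integral_4^5 (5x + 1) dx
Step 1: Antiderivative F(x) = (5/2)x^2 + 1x
Step 2: F(5) = (5/2)*5^2 + 1*5 = 62.5 + 5 = 67.5
Step 3: F(4) = (5/2)*4^2 + 1*4 = 40 + 4 = 44
Step 4: nu([4,5]) = F(5) - F(4) = 67.5 - 44 = 23.5


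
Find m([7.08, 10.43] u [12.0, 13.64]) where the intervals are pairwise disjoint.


For pairwise disjoint intervals, m(union) = sum of lengths.
= (10.43 - 7.08) + (13.64 - 12.0)
= 3.35 + 1.64
= 4.99


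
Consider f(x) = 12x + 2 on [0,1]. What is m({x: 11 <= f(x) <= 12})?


f^(-1)([11, 12]) = {x : 11 <= 12x + 2 <= 12}
Solving: (11 - 2)/12 <= x <= (12 - 2)/12
= [0.75, 0.833333]
Intersecting with [0,1]: [0.75, 0.833333]
Measure = 0.833333 - 0.75 = 0.083333


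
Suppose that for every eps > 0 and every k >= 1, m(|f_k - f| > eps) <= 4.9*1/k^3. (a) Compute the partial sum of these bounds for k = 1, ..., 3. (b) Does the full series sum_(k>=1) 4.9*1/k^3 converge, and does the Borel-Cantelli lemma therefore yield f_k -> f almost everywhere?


Step 1: List the terms 4.9*1/k^3 for k = 1 to 3:
  k=1: 4.9
  k=2: 0.6125
  k=3: 0.181481
Step 2: Partial sum = 4.9 + 0.6125 + 0.181481
     = 5.693981
Step 3: The full series sum_(k>=1) 4.9*1/k^3 converges (p-series with p = 3 > 1; a constant multiple of a convergent series converges).
Step 4: Fix eps > 0. Since sum_k m(|f_k - f| > eps) < infinity, the Borel-Cantelli lemma gives
        m(limsup_k {|f_k - f| > eps}) = 0, i.e. for a.e. x, |f_k(x) - f(x)| <= eps for all large k.
        Applying this with eps = 1/j for j = 1, 2, ... and intersecting the countably many full-measure sets,
        for a.e. x we get limsup_k |f_k(x) - f(x)| <= 1/j for every j, hence f_k -> f almost everywhere.
Conclusion: series converges; Borel-Cantelli yields f_k -> f a.e.


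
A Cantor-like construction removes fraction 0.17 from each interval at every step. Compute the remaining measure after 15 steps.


Step 1: At each step, fraction remaining = 1 - 0.17 = 0.83
Step 2: After 15 steps, measure = (0.83)^15
Result = 0.061118


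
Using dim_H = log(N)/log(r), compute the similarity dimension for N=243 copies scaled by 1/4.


For a self-similar set with N copies scaled by 1/r:
dim_H = log(N)/log(r) = log(243)/log(4)
= 5.493061/1.386294
= 3.962406


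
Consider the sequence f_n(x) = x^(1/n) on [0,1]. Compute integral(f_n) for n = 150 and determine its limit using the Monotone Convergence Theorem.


At n = 150: f_150(x) = x^(1/150).
Step 1: integral(x^(1/150), 0, 1) = [x^(1/150+1) / (1/150+1)] from 0 to 1
     = 1 / (1/150 + 1) = 1 / ((150+1)/150) = 150/(150+1)
     = 150/151 = 0.993377
Step 2: As n -> infinity, f_n(x) = x^(1/n) -> 1 for x in (0,1], and f_n is increasing in n.
By MCT, lim_n integral(f_n) = integral(lim_n f_n) = integral(1, 0, 1) = 1.
Step 3: Verify convergence: 150/151 = 0.993377 -> 1


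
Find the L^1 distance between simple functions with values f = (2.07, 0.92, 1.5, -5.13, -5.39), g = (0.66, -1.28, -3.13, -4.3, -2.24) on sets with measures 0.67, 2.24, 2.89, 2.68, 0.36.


Step 1: Compute differences f_i - g_i:
  2.07 - 0.66 = 1.41
  0.92 - -1.28 = 2.2
  1.5 - -3.13 = 4.63
  -5.13 - -4.3 = -0.83
  -5.39 - -2.24 = -3.15
Step 2: Compute |diff|^1 * measure for each set:
  |1.41|^1 * 0.67 = 1.41 * 0.67 = 0.9447
  |2.2|^1 * 2.24 = 2.2 * 2.24 = 4.928
  |4.63|^1 * 2.89 = 4.63 * 2.89 = 13.3807
  |-0.83|^1 * 2.68 = 0.83 * 2.68 = 2.2244
  |-3.15|^1 * 0.36 = 3.15 * 0.36 = 1.134
Step 3: Sum = 22.6118
Step 4: ||f-g||_1 = (22.6118)^(1/1) = 22.6118


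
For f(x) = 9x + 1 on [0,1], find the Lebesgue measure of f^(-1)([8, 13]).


f^(-1)([8, 13]) = {x : 8 <= 9x + 1 <= 13}
Solving: (8 - 1)/9 <= x <= (13 - 1)/9
= [0.777778, 1.333333]
Intersecting with [0,1]: [0.777778, 1]
Measure = 1 - 0.777778 = 0.222222


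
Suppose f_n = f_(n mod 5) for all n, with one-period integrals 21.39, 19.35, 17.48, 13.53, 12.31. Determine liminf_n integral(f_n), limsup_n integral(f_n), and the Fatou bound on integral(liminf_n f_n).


The sequence (integral(f_n)) is periodic with period 5, repeating the values 21.39, 19.35, 17.48, 13.53, 12.31 indefinitely.
Step 1: For a periodic sequence, every tail (a_m, a_(m+1), ...) contains all 5 period values infinitely often.
Step 2: Hence inf of every tail = min of the period values = min(21.39, 19.35, 17.48, 13.53, 12.31) = 12.31.
        liminf_n integral(f_n) = sup over m of (inf of tail from m) = 12.31.
Step 3: Similarly sup of every tail = max of the period values = 21.39.
        limsup_n integral(f_n) = 21.39.
Step 4: Fatou's lemma: integral(liminf_n f_n) <= liminf_n integral(f_n) = 12.31.
        So the integral of the pointwise liminf is at most 12.31.


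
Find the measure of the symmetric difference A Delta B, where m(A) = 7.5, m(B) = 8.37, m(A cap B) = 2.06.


m(A Delta B) = m(A) + m(B) - 2*m(A n B)
= 7.5 + 8.37 - 2*2.06
= 7.5 + 8.37 - 4.12
= 11.75


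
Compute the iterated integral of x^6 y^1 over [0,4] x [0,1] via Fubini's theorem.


By Fubini's theorem, the double integral factors as a product of single integrals:
Step 1: integral_0^4 x^6 dx = [x^7/7] from 0 to 4
     = 4^7/7 = 2340.571429
Step 2: integral_0^1 y^1 dy = [y^2/2] from 0 to 1
     = 1^2/2 = 0.5
Step 3: Double integral = 2340.571429 * 0.5 = 1170.285714


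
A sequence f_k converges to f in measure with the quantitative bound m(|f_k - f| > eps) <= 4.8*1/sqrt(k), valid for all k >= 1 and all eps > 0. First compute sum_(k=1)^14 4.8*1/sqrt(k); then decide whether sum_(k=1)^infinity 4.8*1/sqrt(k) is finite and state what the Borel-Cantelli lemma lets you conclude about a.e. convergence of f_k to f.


Step 1: List the terms 4.8*1/sqrt(k) for k = 1 to 14:
  k=1: 4.8
  k=2: 3.394113
  k=3: 2.771281
  k=4: 2.4
  k=5: 2.146625
  k=6: 1.959592
  k=7: 1.814229
  k=8: 1.697056
  k=9: 1.6
  k=10: 1.517893
  k=11: 1.447254
  k=12: 1.385641
  k=13: 1.33128
  k=14: 1.282854
Step 2: Partial sum = 4.8 + 3.394113 + 2.771281 + 2.4 + 2.146625 + 1.959592 + 1.814229 + 1.697056 + 1.6 + 1.517893 + 1.447254 + 1.385641 + 1.33128 + 1.282854
     = 29.547819
Step 3: The full series sum_(k>=1) 4.8*1/sqrt(k) diverges (p-series with p = 1/2 <= 1; a nonzero constant multiple of a divergent series diverges).
Step 4: The (first) Borel-Cantelli lemma requires a summable sequence of measures, so it does not apply here;
        from this bound alone no conclusion about a.e. convergence can be drawn (convergence in measure still
        gives an a.e.-convergent subsequence, but not a.e. convergence of the whole sequence).
Conclusion: series diverges; Borel-Cantelli is inconclusive about a.e. convergence of f_k.


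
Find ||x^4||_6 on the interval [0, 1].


Step 1: ||f||_6 = (integral_0^1 |x^4|^6 dx)^(1/6)
     = (integral_0^1 x^24 dx)^(1/6)
Step 2: integral_0^1 x^24 dx = [x^25/(25)] from 0 to 1 = 1^25/25
     = 1/25 = 0.04
Step 3: ||f||_6 = (0.04)^(1/6) = 0.584804


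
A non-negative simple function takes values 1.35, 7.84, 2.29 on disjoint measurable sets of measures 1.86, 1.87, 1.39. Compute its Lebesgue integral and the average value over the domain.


Step 1: Integral = sum(value_i * measure_i)
= 1.35*1.86 + 7.84*1.87 + 2.29*1.39
= 2.511 + 14.6608 + 3.1831
= 20.3549
Step 2: Total measure of domain = 1.86 + 1.87 + 1.39 = 5.12
Step 3: Average value = 20.3549 / 5.12 = 3.975566


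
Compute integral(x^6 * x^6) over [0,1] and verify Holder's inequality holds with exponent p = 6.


Step 1: Exact integral of f*g = integral(x^12, 0, 1) = 1/13
     = 0.076923
Step 2: Holder bound with p=6, q=1.2:
  ||f||_p = (integral x^36 dx)^(1/6) = (1/37)^(1/6) = 0.547814
  ||g||_q = (integral x^7.2 dx)^(1/1.2) = (1/8.2)^(1/1.2) = 0.173176
Step 3: Holder bound = ||f||_p * ||g||_q = 0.547814 * 0.173176 = 0.094868
Verification: 0.076923 <= 0.094868 (Holder holds)


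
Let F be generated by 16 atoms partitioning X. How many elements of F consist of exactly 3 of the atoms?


Each element of F is a union of some subset of the 16 atoms.
Elements that are unions of exactly 3 atoms correspond to 3-element subsets of the 16 atoms.
Count = C(16, 3) = 16! / (3! * 13!) = 560.


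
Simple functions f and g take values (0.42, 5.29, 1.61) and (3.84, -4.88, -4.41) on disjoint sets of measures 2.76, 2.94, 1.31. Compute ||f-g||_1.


Step 1: Compute differences f_i - g_i:
  0.42 - 3.84 = -3.42
  5.29 - -4.88 = 10.17
  1.61 - -4.41 = 6.02
Step 2: Compute |diff|^1 * measure for each set:
  |-3.42|^1 * 2.76 = 3.42 * 2.76 = 9.4392
  |10.17|^1 * 2.94 = 10.17 * 2.94 = 29.8998
  |6.02|^1 * 1.31 = 6.02 * 1.31 = 7.8862
Step 3: Sum = 47.2252
Step 4: ||f-g||_1 = (47.2252)^(1/1) = 47.2252


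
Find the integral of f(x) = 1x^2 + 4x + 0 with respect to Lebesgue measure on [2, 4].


The Lebesgue integral of a Riemann-integrable function agrees with the Riemann integral.
Antiderivative F(x) = (1/3)x^3 + (4/2)x^2 + 0x
F(4) = (1/3)*4^3 + (4/2)*4^2 + 0*4
     = (1/3)*64 + (4/2)*16 + 0*4
     = 21.333333 + 32 + 0
     = 53.333333
F(2) = 10.666667
Integral = F(4) - F(2) = 53.333333 - 10.666667 = 42.666667


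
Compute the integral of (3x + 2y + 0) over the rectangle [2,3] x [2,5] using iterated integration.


By Fubini, integrate in x first, then y.
Step 1: Fix y, integrate over x in [2,3]:
  integral(3x + 2y + 0, x=2..3)
  = 3*(3^2 - 2^2)/2 + (2y + 0)*(3 - 2)
  = 7.5 + (2y + 0)*1
  = 7.5 + 2y + 0
  = 7.5 + 2y
Step 2: Integrate over y in [2,5]:
  integral(7.5 + 2y, y=2..5)
  = 7.5*3 + 2*(5^2 - 2^2)/2
  = 22.5 + 21
  = 43.5


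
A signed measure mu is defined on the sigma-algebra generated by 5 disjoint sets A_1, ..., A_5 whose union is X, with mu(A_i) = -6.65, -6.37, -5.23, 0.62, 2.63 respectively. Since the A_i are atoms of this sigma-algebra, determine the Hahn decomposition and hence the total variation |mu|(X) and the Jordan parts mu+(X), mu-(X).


Step 1: Every measurable set is a union of atoms (the cells / points), so a Hahn decomposition is
  obtained by grouping atoms by sign: P = union of atoms with mu > 0, N = union of the remaining atoms.
  Atoms in P (indices): 4, 5;  atoms in N (indices): 1, 2, 3
  Positive values: 0.62, 2.63
  Negative values: -6.65, -6.37, -5.23
Step 2: mu+(X) = mu(P) = sum of positive atom values = 3.25
Step 3: mu-(X) = -mu(N) = sum of |negative atom values| = 18.25
Step 4: |mu|(X) = mu+(X) + mu-(X) = 3.25 + 18.25 = 21.5


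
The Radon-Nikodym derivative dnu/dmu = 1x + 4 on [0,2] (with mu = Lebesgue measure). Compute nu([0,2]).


nu(A) = integral_A (dnu/dmu) dmu = integral_0^2 (1x + 4) dx
Step 1: Antiderivative F(x) = (1/2)x^2 + 4x
Step 2: F(2) = (1/2)*2^2 + 4*2 = 2 + 8 = 10
Step 3: F(0) = (1/2)*0^2 + 4*0 = 0.0 + 0 = 0.0
Step 4: nu([0,2]) = F(2) - F(0) = 10 - 0.0 = 10


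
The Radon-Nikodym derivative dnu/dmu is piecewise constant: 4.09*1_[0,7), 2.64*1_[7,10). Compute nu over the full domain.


Integrate each piece of the Radon-Nikodym derivative:
Step 1: integral_0^7 4.09 dx = 4.09*(7-0) = 4.09*7 = 28.63
Step 2: integral_7^10 2.64 dx = 2.64*(10-7) = 2.64*3 = 7.92
Total: 28.63 + 7.92 = 36.55


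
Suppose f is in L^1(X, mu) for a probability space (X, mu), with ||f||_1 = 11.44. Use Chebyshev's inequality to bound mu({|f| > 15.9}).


Chebyshev/Markov inequality: mu(|f| > eps) <= (||f||_p / eps)^p
Step 1: ||f||_1 / eps = 11.44 / 15.9 = 0.719497
Step 2: Raise to power p = 1:
  (0.719497)^1 = 0.719497
Step 3: Therefore mu(|f| > 15.9) <= 0.719497


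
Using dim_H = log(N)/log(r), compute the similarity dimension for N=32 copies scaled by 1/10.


For a self-similar set with N copies scaled by 1/r:
dim_H = log(N)/log(r) = log(32)/log(10)
= 3.465736/2.302585
= 1.50515


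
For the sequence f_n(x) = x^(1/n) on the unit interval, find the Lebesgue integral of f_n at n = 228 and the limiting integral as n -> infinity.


At n = 228: f_228(x) = x^(1/228).
Step 1: integral(x^(1/228), 0, 1) = [x^(1/228+1) / (1/228+1)] from 0 to 1
     = 1 / (1/228 + 1) = 1 / ((228+1)/228) = 228/(228+1)
     = 228/229 = 0.995633
Step 2: As n -> infinity, f_n(x) = x^(1/n) -> 1 for x in (0,1], and f_n is increasing in n.
By MCT, lim_n integral(f_n) = integral(lim_n f_n) = integral(1, 0, 1) = 1.
Step 3: Verify convergence: 228/229 = 0.995633 -> 1


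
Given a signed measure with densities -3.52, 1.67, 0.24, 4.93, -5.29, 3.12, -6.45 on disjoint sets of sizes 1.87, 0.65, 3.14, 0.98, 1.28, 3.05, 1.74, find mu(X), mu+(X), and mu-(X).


Step 1: Compute signed measure on each set:
  Set 1: -3.52 * 1.87 = -6.5824
  Set 2: 1.67 * 0.65 = 1.0855
  Set 3: 0.24 * 3.14 = 0.7536
  Set 4: 4.93 * 0.98 = 4.8314
  Set 5: -5.29 * 1.28 = -6.7712
  Set 6: 3.12 * 3.05 = 9.516
  Set 7: -6.45 * 1.74 = -11.223
Step 2: Total signed measure = (-6.5824) + (1.0855) + (0.7536) + (4.8314) + (-6.7712) + (9.516) + (-11.223)
     = -8.3901
Step 3: Positive part mu+(X) = sum of positive contributions = 16.1865
Step 4: Negative part mu-(X) = |sum of negative contributions| = 24.5766


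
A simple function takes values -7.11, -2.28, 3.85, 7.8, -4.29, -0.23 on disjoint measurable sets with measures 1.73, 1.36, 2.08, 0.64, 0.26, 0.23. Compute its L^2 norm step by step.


Step 1: Compute |f_i|^2 for each value:
  |-7.11|^2 = 50.5521
  |-2.28|^2 = 5.1984
  |3.85|^2 = 14.8225
  |7.8|^2 = 60.84
  |-4.29|^2 = 18.4041
  |-0.23|^2 = 0.0529
Step 2: Multiply by measures and sum:
  50.5521 * 1.73 = 87.455133
  5.1984 * 1.36 = 7.069824
  14.8225 * 2.08 = 30.8308
  60.84 * 0.64 = 38.9376
  18.4041 * 0.26 = 4.785066
  0.0529 * 0.23 = 0.012167
Sum = 87.455133 + 7.069824 + 30.8308 + 38.9376 + 4.785066 + 0.012167 = 169.09059
Step 3: Take the p-th root:
||f||_2 = (169.09059)^(1/2) = 13.003484


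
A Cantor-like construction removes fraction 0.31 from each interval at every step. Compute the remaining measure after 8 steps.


Step 1: At each step, fraction remaining = 1 - 0.31 = 0.69
Step 2: After 8 steps, measure = (0.69)^8
Result = 0.05138


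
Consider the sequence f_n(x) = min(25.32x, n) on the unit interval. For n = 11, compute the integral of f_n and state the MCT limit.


f(x) = 25.32x on [0,1]; f_n(x) = min(25.32x, n). At n = 11:
Step 1: f(x) reaches 11 at x = 11/25.32 = 0.434439
Step 2: integral(f_11) = integral(25.32x, 0, 0.434439) + integral(11, 0.434439, 1)
       = 25.32*0.434439^2/2 + 11*(1 - 0.434439)
       = 2.389415 + 6.221169
       = 8.610585
Step 3: As n -> infinity, f_n increases to f, so by MCT integral(f_n) -> integral(f) = 25.32/2 = 12.66.
Convergence: integral(f_11) = 8.610585 -> 12.66 as n -> infinity


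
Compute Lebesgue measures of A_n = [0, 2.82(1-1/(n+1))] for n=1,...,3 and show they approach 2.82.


By continuity of measure from below: if A_n increases to A, then m(A_n) -> m(A).
Here A = [0, 2.82], so m(A) = 2.82
Step 1: a_1 = 2.82*(1 - 1/2) = 1.41, m(A_1) = 1.41
Step 2: a_2 = 2.82*(1 - 1/3) = 1.88, m(A_2) = 1.88
Step 3: a_3 = 2.82*(1 - 1/4) = 2.115, m(A_3) = 2.115
Limit: m(A_n) -> m([0,2.82]) = 2.82


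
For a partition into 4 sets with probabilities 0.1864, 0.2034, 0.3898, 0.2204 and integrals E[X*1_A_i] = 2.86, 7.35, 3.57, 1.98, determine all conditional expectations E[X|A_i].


For each cell A_i: E[X|A_i] = E[X*1_A_i] / P(A_i)
Step 1: E[X|A_1] = 2.86 / 0.1864 = 15.343348
Step 2: E[X|A_2] = 7.35 / 0.2034 = 36.135693
Step 3: E[X|A_3] = 3.57 / 0.3898 = 9.158543
Step 4: E[X|A_4] = 1.98 / 0.2204 = 8.983666
Verification: E[X] = sum E[X*1_A_i] = 2.86 + 7.35 + 3.57 + 1.98 = 15.76


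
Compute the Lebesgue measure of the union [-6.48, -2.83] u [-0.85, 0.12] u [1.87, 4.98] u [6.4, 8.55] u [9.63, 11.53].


For pairwise disjoint intervals, m(union) = sum of lengths.
= (-2.83 - -6.48) + (0.12 - -0.85) + (4.98 - 1.87) + (8.55 - 6.4) + (11.53 - 9.63)
= 3.65 + 0.97 + 3.11 + 2.15 + 1.9
= 11.78


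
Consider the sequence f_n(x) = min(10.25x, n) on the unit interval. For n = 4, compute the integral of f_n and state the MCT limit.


f(x) = 10.25x on [0,1]; f_n(x) = min(10.25x, n). At n = 4:
Step 1: f(x) reaches 4 at x = 4/10.25 = 0.390244
Step 2: integral(f_4) = integral(10.25x, 0, 0.390244) + integral(4, 0.390244, 1)
       = 10.25*0.390244^2/2 + 4*(1 - 0.390244)
       = 0.780488 + 2.439024
       = 3.219512
Step 3: As n -> infinity, f_n increases to f, so by MCT integral(f_n) -> integral(f) = 10.25/2 = 5.125.
Convergence: integral(f_4) = 3.219512 -> 5.125 as n -> infinity


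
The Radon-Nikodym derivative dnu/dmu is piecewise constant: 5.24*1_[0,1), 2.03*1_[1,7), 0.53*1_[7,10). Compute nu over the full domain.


Integrate each piece of the Radon-Nikodym derivative:
Step 1: integral_0^1 5.24 dx = 5.24*(1-0) = 5.24*1 = 5.24
Step 2: integral_1^7 2.03 dx = 2.03*(7-1) = 2.03*6 = 12.18
Step 3: integral_7^10 0.53 dx = 0.53*(10-7) = 0.53*3 = 1.59
Total: 5.24 + 12.18 + 1.59 = 19.01


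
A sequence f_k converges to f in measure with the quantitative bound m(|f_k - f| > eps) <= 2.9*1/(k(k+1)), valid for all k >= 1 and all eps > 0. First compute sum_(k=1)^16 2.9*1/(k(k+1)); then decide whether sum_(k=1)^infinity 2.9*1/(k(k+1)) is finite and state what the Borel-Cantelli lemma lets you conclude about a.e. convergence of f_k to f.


Step 1: List the terms 2.9*1/(k(k+1)) for k = 1 to 16:
  k=1: 1.45
  k=2: 0.483333
  k=3: 0.241667
  k=4: 0.145
  k=5: 0.096667
  k=6: 0.069048
  k=7: 0.051786
  k=8: 0.040278
  k=9: 0.032222
  k=10: 0.026364
  k=11: 0.02197
  k=12: 0.01859
  k=13: 0.015934
  k=14: 0.01381
  k=15: 0.012083
  k=16: 0.010662
Step 2: Partial sum = 1.45 + 0.483333 + 0.241667 + 0.145 + 0.096667 + 0.069048 + 0.051786 + 0.040278 + 0.032222 + 0.026364 + 0.02197 + 0.01859 + 0.015934 + 0.01381 + 0.012083 + 0.010662
     = 2.729412
Step 3: The full series sum_(k>=1) 2.9*1/(k(k+1)) converges (telescoping series sum 1/(k(k+1)) = 1; a constant multiple of a convergent series converges).
Step 4: Fix eps > 0. Since sum_k m(|f_k - f| > eps) < infinity, the Borel-Cantelli lemma gives
        m(limsup_k {|f_k - f| > eps}) = 0, i.e. for a.e. x, |f_k(x) - f(x)| <= eps for all large k.
        Applying this with eps = 1/j for j = 1, 2, ... and intersecting the countably many full-measure sets,
        for a.e. x we get limsup_k |f_k(x) - f(x)| <= 1/j for every j, hence f_k -> f almost everywhere.
Conclusion: series converges; Borel-Cantelli yields f_k -> f a.e.


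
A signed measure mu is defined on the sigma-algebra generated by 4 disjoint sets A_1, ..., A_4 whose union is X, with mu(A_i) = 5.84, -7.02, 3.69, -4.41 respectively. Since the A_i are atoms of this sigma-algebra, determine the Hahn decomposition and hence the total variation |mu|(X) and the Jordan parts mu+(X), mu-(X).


Step 1: Every measurable set is a union of atoms (the cells / points), so a Hahn decomposition is
  obtained by grouping atoms by sign: P = union of atoms with mu > 0, N = union of the remaining atoms.
  Atoms in P (indices): 1, 3;  atoms in N (indices): 2, 4
  Positive values: 5.84, 3.69
  Negative values: -7.02, -4.41
Step 2: mu+(X) = mu(P) = sum of positive atom values = 9.53
Step 3: mu-(X) = -mu(N) = sum of |negative atom values| = 11.43
Step 4: |mu|(X) = mu+(X) + mu-(X) = 9.53 + 11.43 = 20.96


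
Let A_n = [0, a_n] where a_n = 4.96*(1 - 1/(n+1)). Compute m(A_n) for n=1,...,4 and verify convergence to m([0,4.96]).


By continuity of measure from below: if A_n increases to A, then m(A_n) -> m(A).
Here A = [0, 4.96], so m(A) = 4.96
Step 1: a_1 = 4.96*(1 - 1/2) = 2.48, m(A_1) = 2.48
Step 2: a_2 = 4.96*(1 - 1/3) = 3.3067, m(A_2) = 3.3067
Step 3: a_3 = 4.96*(1 - 1/4) = 3.72, m(A_3) = 3.72
Step 4: a_4 = 4.96*(1 - 1/5) = 3.968, m(A_4) = 3.968
Limit: m(A_n) -> m([0,4.96]) = 4.96


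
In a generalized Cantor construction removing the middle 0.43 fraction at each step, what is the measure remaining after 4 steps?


Step 1: At each step, fraction remaining = 1 - 0.43 = 0.57
Step 2: After 4 steps, measure = (0.57)^4
Step 3: Computing the power step by step:
  After step 1: 0.57
  After step 2: 0.3249
  After step 3: 0.185193
  After step 4: 0.10556
Result = 0.10556


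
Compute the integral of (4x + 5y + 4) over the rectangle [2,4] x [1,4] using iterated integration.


By Fubini, integrate in x first, then y.
Step 1: Fix y, integrate over x in [2,4]:
  integral(4x + 5y + 4, x=2..4)
  = 4*(4^2 - 2^2)/2 + (5y + 4)*(4 - 2)
  = 24 + (5y + 4)*2
  = 24 + 10y + 8
  = 32 + 10y
Step 2: Integrate over y in [1,4]:
  integral(32 + 10y, y=1..4)
  = 32*3 + 10*(4^2 - 1^2)/2
  = 96 + 75
  = 171


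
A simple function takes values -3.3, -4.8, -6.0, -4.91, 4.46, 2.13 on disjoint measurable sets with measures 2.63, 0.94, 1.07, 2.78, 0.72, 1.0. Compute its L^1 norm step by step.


Step 1: Compute |f_i|^1 for each value:
  |-3.3|^1 = 3.3
  |-4.8|^1 = 4.8
  |-6.0|^1 = 6
  |-4.91|^1 = 4.91
  |4.46|^1 = 4.46
  |2.13|^1 = 2.13
Step 2: Multiply by measures and sum:
  3.3 * 2.63 = 8.679
  4.8 * 0.94 = 4.512
  6 * 1.07 = 6.42
  4.91 * 2.78 = 13.6498
  4.46 * 0.72 = 3.2112
  2.13 * 1.0 = 2.13
Sum = 8.679 + 4.512 + 6.42 + 13.6498 + 3.2112 + 2.13 = 38.602
Step 3: Take the p-th root:
||f||_1 = (38.602)^(1/1) = 38.602


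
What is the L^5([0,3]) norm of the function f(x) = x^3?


Step 1: ||f||_5 = (integral_0^3 |x^3|^5 dx)^(1/5)
     = (integral_0^3 x^15 dx)^(1/5)
Step 2: integral_0^3 x^15 dx = [x^16/(16)] from 0 to 3 = 3^16/16
     = 43046721/16 = 2.690420e+06
Step 3: ||f||_5 = (2.690420e+06)^(1/5) = 19.318083


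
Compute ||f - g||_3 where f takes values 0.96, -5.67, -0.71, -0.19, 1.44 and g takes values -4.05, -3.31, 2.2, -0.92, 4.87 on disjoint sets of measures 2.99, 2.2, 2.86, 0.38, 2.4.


Step 1: Compute differences f_i - g_i:
  0.96 - -4.05 = 5.01
  -5.67 - -3.31 = -2.36
  -0.71 - 2.2 = -2.91
  -0.19 - -0.92 = 0.73
  1.44 - 4.87 = -3.43
Step 2: Compute |diff|^3 * measure for each set:
  |5.01|^3 * 2.99 = 125.751501 * 2.99 = 375.996988
  |-2.36|^3 * 2.2 = 13.144256 * 2.2 = 28.917363
  |-2.91|^3 * 2.86 = 24.642171 * 2.86 = 70.476609
  |0.73|^3 * 0.38 = 0.389017 * 0.38 = 0.147826
  |-3.43|^3 * 2.4 = 40.353607 * 2.4 = 96.848657
Step 3: Sum = 572.387444
Step 4: ||f-g||_3 = (572.387444)^(1/3) = 8.302904


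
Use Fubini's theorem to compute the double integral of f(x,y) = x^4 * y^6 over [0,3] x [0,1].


By Fubini's theorem, the double integral factors as a product of single integrals:
Step 1: integral_0^3 x^4 dx = [x^5/5] from 0 to 3
     = 3^5/5 = 48.6
Step 2: integral_0^1 y^6 dy = [y^7/7] from 0 to 1
     = 1^7/7 = 0.142857
Step 3: Double integral = 48.6 * 0.142857 = 6.942857


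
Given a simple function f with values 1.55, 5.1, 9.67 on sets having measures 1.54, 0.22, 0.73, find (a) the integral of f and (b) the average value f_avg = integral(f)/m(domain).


Step 1: Integral = sum(value_i * measure_i)
= 1.55*1.54 + 5.1*0.22 + 9.67*0.73
= 2.387 + 1.122 + 7.0591
= 10.5681
Step 2: Total measure of domain = 1.54 + 0.22 + 0.73 = 2.49
Step 3: Average value = 10.5681 / 2.49 = 4.244217


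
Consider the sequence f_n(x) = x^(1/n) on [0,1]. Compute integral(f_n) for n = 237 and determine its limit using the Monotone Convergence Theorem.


At n = 237: f_237(x) = x^(1/237).
Step 1: integral(x^(1/237), 0, 1) = [x^(1/237+1) / (1/237+1)] from 0 to 1
     = 1 / (1/237 + 1) = 1 / ((237+1)/237) = 237/(237+1)
     = 237/238 = 0.995798
Step 2: As n -> infinity, f_n(x) = x^(1/n) -> 1 for x in (0,1], and f_n is increasing in n.
By MCT, lim_n integral(f_n) = integral(lim_n f_n) = integral(1, 0, 1) = 1.
Step 3: Verify convergence: 237/238 = 0.995798 -> 1


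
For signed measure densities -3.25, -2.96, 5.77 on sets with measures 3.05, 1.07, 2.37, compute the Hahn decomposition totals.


Step 1: Compute signed measure on each set:
  Set 1: -3.25 * 3.05 = -9.9125
  Set 2: -2.96 * 1.07 = -3.1672
  Set 3: 5.77 * 2.37 = 13.6749
Step 2: Total signed measure = (-9.9125) + (-3.1672) + (13.6749)
     = 0.5952
Step 3: Positive part mu+(X) = sum of positive contributions = 13.6749
Step 4: Negative part mu-(X) = |sum of negative contributions| = 13.0797


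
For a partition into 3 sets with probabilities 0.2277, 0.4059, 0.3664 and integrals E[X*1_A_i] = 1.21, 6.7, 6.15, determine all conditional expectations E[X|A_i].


For each cell A_i: E[X|A_i] = E[X*1_A_i] / P(A_i)
Step 1: E[X|A_1] = 1.21 / 0.2277 = 5.31401
Step 2: E[X|A_2] = 6.7 / 0.4059 = 16.506529
Step 3: E[X|A_3] = 6.15 / 0.3664 = 16.784934
Verification: E[X] = sum E[X*1_A_i] = 1.21 + 6.7 + 6.15 = 14.06


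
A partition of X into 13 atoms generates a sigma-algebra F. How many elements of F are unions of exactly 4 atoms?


Each element of F is a union of some subset of the 13 atoms.
Elements that are unions of exactly 4 atoms correspond to 4-element subsets of the 13 atoms.
Count = C(13, 4) = 13! / (4! * 9!) = 715.


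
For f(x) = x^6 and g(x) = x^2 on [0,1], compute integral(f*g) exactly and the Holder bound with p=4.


Step 1: Exact integral of f*g = integral(x^8, 0, 1) = 1/9
     = 0.111111
Step 2: Holder bound with p=4, q=1.333333:
  ||f||_p = (integral x^24 dx)^(1/4) = (1/25)^(1/4) = 0.447214
  ||g||_q = (integral x^2.666667 dx)^(1/1.333333) = (1/3.666667)^(1/1.333333) = 0.377395
Step 3: Holder bound = ||f||_p * ||g||_q = 0.447214 * 0.377395 = 0.168776
Verification: 0.111111 <= 0.168776 (Holder holds)


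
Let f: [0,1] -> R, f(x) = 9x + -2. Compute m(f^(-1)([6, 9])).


f^(-1)([6, 9]) = {x : 6 <= 9x + -2 <= 9}
Solving: (6 - -2)/9 <= x <= (9 - -2)/9
= [0.888889, 1.222222]
Intersecting with [0,1]: [0.888889, 1]
Measure = 1 - 0.888889 = 0.111111


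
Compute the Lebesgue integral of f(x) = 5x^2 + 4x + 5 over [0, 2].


The Lebesgue integral of a Riemann-integrable function agrees with the Riemann integral.
Antiderivative F(x) = (5/3)x^3 + (4/2)x^2 + 5x
F(2) = (5/3)*2^3 + (4/2)*2^2 + 5*2
     = (5/3)*8 + (4/2)*4 + 5*2
     = 13.333333 + 8 + 10
     = 31.333333
F(0) = 0.0
Integral = F(2) - F(0) = 31.333333 - 0.0 = 31.333333


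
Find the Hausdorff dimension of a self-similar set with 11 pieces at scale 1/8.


For a self-similar set with N copies scaled by 1/r:
dim_H = log(N)/log(r) = log(11)/log(8)
= 2.397895/2.079442
= 1.153144


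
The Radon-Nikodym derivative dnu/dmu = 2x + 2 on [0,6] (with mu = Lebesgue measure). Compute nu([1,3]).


nu(A) = integral_A (dnu/dmu) dmu = integral_1^3 (2x + 2) dx
Step 1: Antiderivative F(x) = (2/2)x^2 + 2x
Step 2: F(3) = (2/2)*3^2 + 2*3 = 9 + 6 = 15
Step 3: F(1) = (2/2)*1^2 + 2*1 = 1 + 2 = 3
Step 4: nu([1,3]) = F(3) - F(1) = 15 - 3 = 12


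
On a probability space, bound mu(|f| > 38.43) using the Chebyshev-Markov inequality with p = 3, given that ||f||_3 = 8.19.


Chebyshev/Markov inequality: mu(|f| > eps) <= (||f||_p / eps)^p
Step 1: ||f||_3 / eps = 8.19 / 38.43 = 0.213115
Step 2: Raise to power p = 3:
  (0.213115)^3 = 0.009679
Step 3: Therefore mu(|f| > 38.43) <= 0.009679


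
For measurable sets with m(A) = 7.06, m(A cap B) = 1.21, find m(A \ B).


m(A \ B) = m(A) - m(A n B)
= 7.06 - 1.21
= 5.85


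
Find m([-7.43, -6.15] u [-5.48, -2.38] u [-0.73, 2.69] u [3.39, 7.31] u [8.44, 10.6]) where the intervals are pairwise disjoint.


For pairwise disjoint intervals, m(union) = sum of lengths.
= (-6.15 - -7.43) + (-2.38 - -5.48) + (2.69 - -0.73) + (7.31 - 3.39) + (10.6 - 8.44)
= 1.28 + 3.1 + 3.42 + 3.92 + 2.16
= 13.88


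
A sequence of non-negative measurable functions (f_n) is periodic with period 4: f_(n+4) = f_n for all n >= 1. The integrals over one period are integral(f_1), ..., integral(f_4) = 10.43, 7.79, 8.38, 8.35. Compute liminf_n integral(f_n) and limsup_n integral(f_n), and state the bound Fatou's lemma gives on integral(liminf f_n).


The sequence (integral(f_n)) is periodic with period 4, repeating the values 10.43, 7.79, 8.38, 8.35 indefinitely.
Step 1: For a periodic sequence, every tail (a_m, a_(m+1), ...) contains all 4 period values infinitely often.
Step 2: Hence inf of every tail = min of the period values = min(10.43, 7.79, 8.38, 8.35) = 7.79.
        liminf_n integral(f_n) = sup over m of (inf of tail from m) = 7.79.
Step 3: Similarly sup of every tail = max of the period values = 10.43.
        limsup_n integral(f_n) = 10.43.
Step 4: Fatou's lemma: integral(liminf_n f_n) <= liminf_n integral(f_n) = 7.79.
        So the integral of the pointwise liminf is at most 7.79.
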